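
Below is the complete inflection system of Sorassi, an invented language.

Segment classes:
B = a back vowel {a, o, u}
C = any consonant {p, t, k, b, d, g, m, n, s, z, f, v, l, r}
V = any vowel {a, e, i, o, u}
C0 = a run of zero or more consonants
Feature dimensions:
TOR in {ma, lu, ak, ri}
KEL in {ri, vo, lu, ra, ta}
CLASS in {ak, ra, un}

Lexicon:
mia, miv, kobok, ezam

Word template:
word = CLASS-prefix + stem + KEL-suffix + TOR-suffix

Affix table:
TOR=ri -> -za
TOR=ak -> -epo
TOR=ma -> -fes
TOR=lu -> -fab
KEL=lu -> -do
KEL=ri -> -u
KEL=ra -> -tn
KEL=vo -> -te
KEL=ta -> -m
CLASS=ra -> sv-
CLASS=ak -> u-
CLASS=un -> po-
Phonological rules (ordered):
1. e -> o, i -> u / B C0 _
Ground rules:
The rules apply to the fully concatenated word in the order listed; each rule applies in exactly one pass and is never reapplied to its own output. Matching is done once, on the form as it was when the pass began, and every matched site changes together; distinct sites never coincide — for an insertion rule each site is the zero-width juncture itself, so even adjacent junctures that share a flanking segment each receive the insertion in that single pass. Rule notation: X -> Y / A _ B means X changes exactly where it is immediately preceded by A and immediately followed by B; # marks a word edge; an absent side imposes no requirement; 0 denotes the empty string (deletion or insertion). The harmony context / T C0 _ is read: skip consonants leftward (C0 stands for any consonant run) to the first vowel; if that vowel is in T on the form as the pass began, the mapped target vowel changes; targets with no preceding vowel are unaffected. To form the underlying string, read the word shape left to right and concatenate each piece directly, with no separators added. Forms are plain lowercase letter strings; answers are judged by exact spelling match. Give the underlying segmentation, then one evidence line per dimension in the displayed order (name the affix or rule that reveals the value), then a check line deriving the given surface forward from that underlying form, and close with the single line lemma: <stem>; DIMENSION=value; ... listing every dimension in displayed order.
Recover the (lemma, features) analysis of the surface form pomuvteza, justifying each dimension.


underlying: po-miv-te-za
TOR=ri - signalled by the affix -za
KEL=vo - signalled by the affix -te
CLASS=un - signalled by the affix po-
check: pomivteza -> pomuvteza
lemma: miv; TOR=ri; KEL=vo; CLASS=un


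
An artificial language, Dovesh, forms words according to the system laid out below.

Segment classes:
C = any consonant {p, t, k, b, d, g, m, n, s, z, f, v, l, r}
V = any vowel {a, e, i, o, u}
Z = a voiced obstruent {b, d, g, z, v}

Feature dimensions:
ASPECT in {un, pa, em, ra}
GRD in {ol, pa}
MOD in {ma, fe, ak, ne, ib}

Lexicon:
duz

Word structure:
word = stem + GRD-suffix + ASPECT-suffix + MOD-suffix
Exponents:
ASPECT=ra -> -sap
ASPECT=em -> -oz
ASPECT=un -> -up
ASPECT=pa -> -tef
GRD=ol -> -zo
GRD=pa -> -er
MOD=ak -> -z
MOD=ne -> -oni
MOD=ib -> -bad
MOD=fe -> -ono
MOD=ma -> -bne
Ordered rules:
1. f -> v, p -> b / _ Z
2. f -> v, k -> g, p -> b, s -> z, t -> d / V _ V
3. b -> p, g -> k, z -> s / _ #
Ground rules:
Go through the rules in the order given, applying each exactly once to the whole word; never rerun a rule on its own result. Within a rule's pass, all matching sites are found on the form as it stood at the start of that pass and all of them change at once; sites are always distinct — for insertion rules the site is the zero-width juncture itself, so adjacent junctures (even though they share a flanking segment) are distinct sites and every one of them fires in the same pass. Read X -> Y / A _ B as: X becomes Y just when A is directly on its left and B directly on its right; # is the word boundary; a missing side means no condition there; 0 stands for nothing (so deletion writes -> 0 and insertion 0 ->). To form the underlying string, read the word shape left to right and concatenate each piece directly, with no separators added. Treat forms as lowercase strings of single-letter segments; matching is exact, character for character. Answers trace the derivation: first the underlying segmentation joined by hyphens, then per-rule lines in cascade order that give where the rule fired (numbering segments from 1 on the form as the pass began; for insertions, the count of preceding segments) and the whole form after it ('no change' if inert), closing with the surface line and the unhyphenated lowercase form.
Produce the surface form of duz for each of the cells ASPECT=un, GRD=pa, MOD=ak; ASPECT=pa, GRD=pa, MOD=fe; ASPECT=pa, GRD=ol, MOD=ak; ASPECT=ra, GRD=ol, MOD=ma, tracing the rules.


cell ASPECT=un, GRD=pa, MOD=ak:
underlying: duz-er-up-z
1. f -> v, p -> b / _ Z: fires at position(s) 7: duzerubz
2. f -> v, k -> g, p -> b, s -> z, t -> d / V _ V: no change
3. b -> p, g -> k, z -> s / _ #: fires at position(s) 8: duzerubs
surface: duzerubs

cell ASPECT=pa, GRD=pa, MOD=fe:
underlying: duz-er-tef-ono
1. f -> v, p -> b / _ Z: no change
2. f -> v, k -> g, p -> b, s -> z, t -> d / V _ V: fires at position(s) 8: duzertevono
3. b -> p, g -> k, z -> s / _ #: no change
surface: duzertevono

cell ASPECT=pa, GRD=ol, MOD=ak:
underlying: duz-zo-tef-z
1. f -> v, p -> b / _ Z: fires at position(s) 8: duzzotevz
2. f -> v, k -> g, p -> b, s -> z, t -> d / V _ V: fires at position(s) 6: duzzodevz
3. b -> p, g -> k, z -> s / _ #: fires at position(s) 9: duzzodevs
surface: duzzodevs

cell ASPECT=ra, GRD=ol, MOD=ma:
underlying: duz-zo-sap-bne
1. f -> v, p -> b / _ Z: fires at position(s) 8: duzzosabbne
2. f -> v, k -> g, p -> b, s -> z, t -> d / V _ V: fires at position(s) 6: duzzozabbne
3. b -> p, g -> k, z -> s / _ #: no change
surface: duzzozabbne


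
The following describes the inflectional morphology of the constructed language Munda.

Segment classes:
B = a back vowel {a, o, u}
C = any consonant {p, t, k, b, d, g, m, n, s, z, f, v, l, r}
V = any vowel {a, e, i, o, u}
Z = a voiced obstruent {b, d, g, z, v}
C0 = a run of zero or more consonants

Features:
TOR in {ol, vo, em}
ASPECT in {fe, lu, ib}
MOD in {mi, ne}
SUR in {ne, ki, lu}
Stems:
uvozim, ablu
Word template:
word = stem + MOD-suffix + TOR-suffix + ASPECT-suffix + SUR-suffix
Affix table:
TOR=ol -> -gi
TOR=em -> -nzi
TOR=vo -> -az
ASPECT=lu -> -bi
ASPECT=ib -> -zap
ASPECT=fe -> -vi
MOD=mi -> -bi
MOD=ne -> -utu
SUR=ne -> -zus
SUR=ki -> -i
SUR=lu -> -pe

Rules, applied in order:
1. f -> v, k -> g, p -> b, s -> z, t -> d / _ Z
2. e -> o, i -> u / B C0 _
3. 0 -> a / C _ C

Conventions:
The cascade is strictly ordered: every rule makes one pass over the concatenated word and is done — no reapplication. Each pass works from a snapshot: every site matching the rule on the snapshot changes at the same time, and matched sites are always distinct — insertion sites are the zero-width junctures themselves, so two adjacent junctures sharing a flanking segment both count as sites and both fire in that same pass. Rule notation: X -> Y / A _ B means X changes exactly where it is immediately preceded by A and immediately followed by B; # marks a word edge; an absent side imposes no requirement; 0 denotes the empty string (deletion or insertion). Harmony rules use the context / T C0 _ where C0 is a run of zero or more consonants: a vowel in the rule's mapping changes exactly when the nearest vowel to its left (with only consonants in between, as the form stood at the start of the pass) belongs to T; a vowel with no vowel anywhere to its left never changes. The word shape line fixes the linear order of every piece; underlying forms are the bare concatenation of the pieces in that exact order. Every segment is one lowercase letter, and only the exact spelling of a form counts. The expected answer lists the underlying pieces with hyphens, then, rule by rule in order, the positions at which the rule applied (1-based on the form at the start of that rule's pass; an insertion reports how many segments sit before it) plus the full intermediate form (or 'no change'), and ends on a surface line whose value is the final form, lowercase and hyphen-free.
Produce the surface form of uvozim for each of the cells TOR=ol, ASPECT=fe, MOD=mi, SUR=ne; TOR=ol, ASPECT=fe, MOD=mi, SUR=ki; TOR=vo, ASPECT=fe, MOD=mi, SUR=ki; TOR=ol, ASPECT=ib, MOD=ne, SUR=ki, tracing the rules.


cell TOR=ol, ASPECT=fe, MOD=mi, SUR=ne:
underlying: uvozim-bi-gi-vi-zus
1. f -> v, k -> g, p -> b, s -> z, t -> d / _ Z: no change
2. e -> o, i -> u / B C0 _: fires at position(s) 5: uvozumbigivizus
3. 0 -> a / C _ C: inserts after position(s) 6: uvozumabigivizus
surface: uvozumabigivizus

cell TOR=ol, ASPECT=fe, MOD=mi, SUR=ki:
underlying: uvozim-bi-gi-vi-i
1. f -> v, k -> g, p -> b, s -> z, t -> d / _ Z: no change
2. e -> o, i -> u / B C0 _: fires at position(s) 5: uvozumbigivii
3. 0 -> a / C _ C: inserts after position(s) 6: uvozumabigivii
surface: uvozumabigivii

cell TOR=vo, ASPECT=fe, MOD=mi, SUR=ki:
underlying: uvozim-bi-az-vi-i
1. f -> v, k -> g, p -> b, s -> z, t -> d / _ Z: no change
2. e -> o, i -> u / B C0 _: fires at position(s) 5, 12: uvozumbiazvui
3. 0 -> a / C _ C: inserts after position(s) 6, 10: uvozumabiazavui
surface: uvozumabiazavui

cell TOR=ol, ASPECT=ib, MOD=ne, SUR=ki:
underlying: uvozim-utu-gi-zap-i
1. f -> v, k -> g, p -> b, s -> z, t -> d / _ Z: no change
2. e -> o, i -> u / B C0 _: fires at position(s) 5, 11, 15: uvozumutuguzapu
3. 0 -> a / C _ C: no change
surface: uvozumutuguzapu


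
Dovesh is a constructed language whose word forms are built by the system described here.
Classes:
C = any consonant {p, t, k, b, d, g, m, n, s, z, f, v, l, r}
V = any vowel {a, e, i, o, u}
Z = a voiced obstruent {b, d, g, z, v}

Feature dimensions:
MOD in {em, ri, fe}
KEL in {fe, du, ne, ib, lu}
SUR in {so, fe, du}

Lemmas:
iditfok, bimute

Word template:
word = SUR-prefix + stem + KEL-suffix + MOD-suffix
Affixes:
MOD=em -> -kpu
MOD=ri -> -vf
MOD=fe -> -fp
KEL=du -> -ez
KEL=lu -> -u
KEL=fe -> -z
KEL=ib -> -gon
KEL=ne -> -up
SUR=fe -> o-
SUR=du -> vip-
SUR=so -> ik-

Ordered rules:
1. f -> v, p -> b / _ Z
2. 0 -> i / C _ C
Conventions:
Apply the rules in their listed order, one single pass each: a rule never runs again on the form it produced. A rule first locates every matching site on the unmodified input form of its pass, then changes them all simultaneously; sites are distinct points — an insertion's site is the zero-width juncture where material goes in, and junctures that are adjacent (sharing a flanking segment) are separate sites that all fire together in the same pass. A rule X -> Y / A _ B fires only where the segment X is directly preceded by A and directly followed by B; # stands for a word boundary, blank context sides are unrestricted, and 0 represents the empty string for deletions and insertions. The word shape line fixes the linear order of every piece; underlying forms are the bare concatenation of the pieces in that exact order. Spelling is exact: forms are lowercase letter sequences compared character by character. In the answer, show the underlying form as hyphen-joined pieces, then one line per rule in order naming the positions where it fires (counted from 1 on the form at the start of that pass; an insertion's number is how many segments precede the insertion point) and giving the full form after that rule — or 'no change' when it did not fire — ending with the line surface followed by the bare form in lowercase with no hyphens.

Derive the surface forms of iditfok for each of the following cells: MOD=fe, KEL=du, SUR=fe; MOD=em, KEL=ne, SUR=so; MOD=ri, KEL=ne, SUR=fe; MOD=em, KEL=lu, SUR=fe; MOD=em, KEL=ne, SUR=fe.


cell MOD=fe, KEL=du, SUR=fe:
underlying: o-iditfok-ez-fp
1. f -> v, p -> b / _ Z: no change
2. 0 -> i / C _ C: inserts after position(s) 5, 10, 11: oiditifokezifip
surface: oiditifokezifip

cell MOD=em, KEL=ne, SUR=so:
underlying: ik-iditfok-up-kpu
1. f -> v, p -> b / _ Z: no change
2. 0 -> i / C _ C: inserts after position(s) 6, 11, 12: ikiditifokupikipu
surface: ikiditifokupikipu

cell MOD=ri, KEL=ne, SUR=fe:
underlying: o-iditfok-up-vf
1. f -> v, p -> b / _ Z: fires at position(s) 10: oiditfokubvf
2. 0 -> i / C _ C: inserts after position(s) 5, 10, 11: oiditifokubivif
surface: oiditifokubivif

cell MOD=em, KEL=lu, SUR=fe:
underlying: o-iditfok-u-kpu
1. f -> v, p -> b / _ Z: no change
2. 0 -> i / C _ C: inserts after position(s) 5, 10: oiditifokukipu
surface: oiditifokukipu

cell MOD=em, KEL=ne, SUR=fe:
underlying: o-iditfok-up-kpu
1. f -> v, p -> b / _ Z: no change
2. 0 -> i / C _ C: inserts after position(s) 5, 10, 11: oiditifokupikipu
surface: oiditifokupikipu


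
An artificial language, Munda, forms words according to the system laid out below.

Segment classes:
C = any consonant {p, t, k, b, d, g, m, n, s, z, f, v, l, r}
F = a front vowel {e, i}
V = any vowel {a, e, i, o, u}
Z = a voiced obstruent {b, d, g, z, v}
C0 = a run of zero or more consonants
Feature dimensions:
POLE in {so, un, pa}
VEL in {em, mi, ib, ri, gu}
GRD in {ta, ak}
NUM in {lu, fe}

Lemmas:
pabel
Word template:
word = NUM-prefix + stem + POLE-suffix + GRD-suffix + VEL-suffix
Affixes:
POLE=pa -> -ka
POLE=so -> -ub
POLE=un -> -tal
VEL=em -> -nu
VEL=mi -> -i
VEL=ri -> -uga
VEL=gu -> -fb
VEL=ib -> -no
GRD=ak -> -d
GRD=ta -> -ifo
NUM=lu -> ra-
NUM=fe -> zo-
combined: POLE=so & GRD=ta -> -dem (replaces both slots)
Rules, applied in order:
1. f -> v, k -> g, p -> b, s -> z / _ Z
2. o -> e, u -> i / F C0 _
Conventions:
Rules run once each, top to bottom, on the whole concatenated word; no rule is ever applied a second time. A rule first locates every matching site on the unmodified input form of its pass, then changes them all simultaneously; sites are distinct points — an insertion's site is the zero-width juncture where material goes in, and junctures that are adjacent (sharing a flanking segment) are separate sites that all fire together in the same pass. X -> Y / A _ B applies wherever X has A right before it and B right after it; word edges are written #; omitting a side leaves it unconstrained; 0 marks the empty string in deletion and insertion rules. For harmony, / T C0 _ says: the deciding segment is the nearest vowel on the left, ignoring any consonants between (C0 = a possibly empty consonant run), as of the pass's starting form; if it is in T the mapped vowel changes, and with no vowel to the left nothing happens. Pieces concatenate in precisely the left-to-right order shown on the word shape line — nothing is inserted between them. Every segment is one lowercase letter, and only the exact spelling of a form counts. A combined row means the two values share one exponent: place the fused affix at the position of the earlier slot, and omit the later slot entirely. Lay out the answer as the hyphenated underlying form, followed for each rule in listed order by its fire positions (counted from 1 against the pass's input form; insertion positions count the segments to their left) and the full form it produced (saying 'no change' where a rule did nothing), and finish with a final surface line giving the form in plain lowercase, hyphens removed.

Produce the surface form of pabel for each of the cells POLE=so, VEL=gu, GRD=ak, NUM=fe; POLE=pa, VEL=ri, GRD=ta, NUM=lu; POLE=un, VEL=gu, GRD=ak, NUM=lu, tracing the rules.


cell POLE=so, VEL=gu, GRD=ak, NUM=fe:
underlying: zo-pabel-ub-d-fb
1. f -> v, k -> g, p -> b, s -> z / _ Z: fires at position(s) 11: zopabelubdvb
2. o -> e, u -> i / F C0 _: fires at position(s) 8: zopabelibdvb
surface: zopabelibdvb

cell POLE=pa, VEL=ri, GRD=ta, NUM=lu:
underlying: ra-pabel-ka-ifo-uga
1. f -> v, k -> g, p -> b, s -> z / _ Z: no change
2. o -> e, u -> i / F C0 _: fires at position(s) 12: rapabelkaifeuga
surface: rapabelkaifeuga

cell POLE=un, VEL=gu, GRD=ak, NUM=lu:
underlying: ra-pabel-tal-d-fb
1. f -> v, k -> g, p -> b, s -> z / _ Z: fires at position(s) 12: rapabeltaldvb
2. o -> e, u -> i / F C0 _: no change
surface: rapabeltaldvb


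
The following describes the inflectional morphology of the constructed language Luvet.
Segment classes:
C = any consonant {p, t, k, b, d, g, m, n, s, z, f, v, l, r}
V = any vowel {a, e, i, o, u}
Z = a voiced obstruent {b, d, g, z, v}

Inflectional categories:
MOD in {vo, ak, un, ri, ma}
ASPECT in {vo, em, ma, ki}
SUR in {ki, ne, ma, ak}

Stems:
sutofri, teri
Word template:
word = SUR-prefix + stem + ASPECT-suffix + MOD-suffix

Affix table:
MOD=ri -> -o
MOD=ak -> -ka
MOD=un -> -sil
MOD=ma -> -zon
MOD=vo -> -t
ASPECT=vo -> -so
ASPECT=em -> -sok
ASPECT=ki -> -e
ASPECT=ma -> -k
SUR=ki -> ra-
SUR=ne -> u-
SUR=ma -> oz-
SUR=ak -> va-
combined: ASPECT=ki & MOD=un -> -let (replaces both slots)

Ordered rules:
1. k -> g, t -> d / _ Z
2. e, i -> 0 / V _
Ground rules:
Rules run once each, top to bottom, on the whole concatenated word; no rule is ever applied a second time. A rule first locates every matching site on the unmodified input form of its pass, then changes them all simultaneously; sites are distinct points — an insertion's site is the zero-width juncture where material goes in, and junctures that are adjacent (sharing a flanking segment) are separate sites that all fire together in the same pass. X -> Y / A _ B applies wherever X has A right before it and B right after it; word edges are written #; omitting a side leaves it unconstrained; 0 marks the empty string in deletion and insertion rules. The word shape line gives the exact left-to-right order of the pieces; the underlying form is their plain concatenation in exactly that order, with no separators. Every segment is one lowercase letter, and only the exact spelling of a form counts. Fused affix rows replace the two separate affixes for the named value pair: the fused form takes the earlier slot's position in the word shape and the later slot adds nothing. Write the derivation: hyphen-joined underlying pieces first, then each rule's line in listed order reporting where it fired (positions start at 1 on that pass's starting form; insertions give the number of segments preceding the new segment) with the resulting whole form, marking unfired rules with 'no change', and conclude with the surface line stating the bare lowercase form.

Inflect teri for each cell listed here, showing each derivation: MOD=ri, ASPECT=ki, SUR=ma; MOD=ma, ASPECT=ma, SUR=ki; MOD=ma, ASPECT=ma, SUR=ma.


cell MOD=ri, ASPECT=ki, SUR=ma:
underlying: oz-teri-e-o
1. k -> g, t -> d / _ Z: no change
2. e, i -> 0 / V _: fires at position(s) 7: ozterio
surface: ozterio

cell MOD=ma, ASPECT=ma, SUR=ki:
underlying: ra-teri-k-zon
1. k -> g, t -> d / _ Z: fires at position(s) 7: raterigzon
2. e, i -> 0 / V _: no change
surface: raterigzon

cell MOD=ma, ASPECT=ma, SUR=ma:
underlying: oz-teri-k-zon
1. k -> g, t -> d / _ Z: fires at position(s) 7: ozterigzon
2. e, i -> 0 / V _: no change
surface: ozterigzon


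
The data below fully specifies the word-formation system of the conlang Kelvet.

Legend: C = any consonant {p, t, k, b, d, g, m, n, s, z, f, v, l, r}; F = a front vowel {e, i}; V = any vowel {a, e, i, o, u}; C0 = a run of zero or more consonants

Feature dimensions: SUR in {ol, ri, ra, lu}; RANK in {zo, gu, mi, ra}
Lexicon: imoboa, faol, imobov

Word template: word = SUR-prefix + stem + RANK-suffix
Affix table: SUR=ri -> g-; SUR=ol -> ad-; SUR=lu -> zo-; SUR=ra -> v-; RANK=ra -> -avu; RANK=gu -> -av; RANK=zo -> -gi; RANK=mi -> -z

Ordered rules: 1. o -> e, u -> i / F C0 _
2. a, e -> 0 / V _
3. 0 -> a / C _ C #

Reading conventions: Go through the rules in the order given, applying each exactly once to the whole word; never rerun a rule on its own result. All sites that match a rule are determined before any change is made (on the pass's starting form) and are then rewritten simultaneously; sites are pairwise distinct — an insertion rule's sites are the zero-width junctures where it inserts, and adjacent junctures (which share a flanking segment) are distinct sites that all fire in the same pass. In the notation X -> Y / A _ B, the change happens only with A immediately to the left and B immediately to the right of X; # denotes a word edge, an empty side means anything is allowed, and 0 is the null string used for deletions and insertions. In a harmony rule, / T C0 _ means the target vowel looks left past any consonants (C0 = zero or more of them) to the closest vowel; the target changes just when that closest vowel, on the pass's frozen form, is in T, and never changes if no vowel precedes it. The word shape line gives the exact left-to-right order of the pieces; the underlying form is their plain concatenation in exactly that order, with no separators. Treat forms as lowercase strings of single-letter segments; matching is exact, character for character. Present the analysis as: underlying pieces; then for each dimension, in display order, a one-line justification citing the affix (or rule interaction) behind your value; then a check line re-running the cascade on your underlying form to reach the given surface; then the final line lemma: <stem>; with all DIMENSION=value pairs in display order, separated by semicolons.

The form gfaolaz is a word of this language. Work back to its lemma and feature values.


underlying: g-faol-z
SUR=ri - signalled by the affix g-
RANK=mi - signalled by the affix -z
check: gfaolz -> gfaolz -> gfaolz -> gfaolaz
lemma: faol; SUR=ri; RANK=mi


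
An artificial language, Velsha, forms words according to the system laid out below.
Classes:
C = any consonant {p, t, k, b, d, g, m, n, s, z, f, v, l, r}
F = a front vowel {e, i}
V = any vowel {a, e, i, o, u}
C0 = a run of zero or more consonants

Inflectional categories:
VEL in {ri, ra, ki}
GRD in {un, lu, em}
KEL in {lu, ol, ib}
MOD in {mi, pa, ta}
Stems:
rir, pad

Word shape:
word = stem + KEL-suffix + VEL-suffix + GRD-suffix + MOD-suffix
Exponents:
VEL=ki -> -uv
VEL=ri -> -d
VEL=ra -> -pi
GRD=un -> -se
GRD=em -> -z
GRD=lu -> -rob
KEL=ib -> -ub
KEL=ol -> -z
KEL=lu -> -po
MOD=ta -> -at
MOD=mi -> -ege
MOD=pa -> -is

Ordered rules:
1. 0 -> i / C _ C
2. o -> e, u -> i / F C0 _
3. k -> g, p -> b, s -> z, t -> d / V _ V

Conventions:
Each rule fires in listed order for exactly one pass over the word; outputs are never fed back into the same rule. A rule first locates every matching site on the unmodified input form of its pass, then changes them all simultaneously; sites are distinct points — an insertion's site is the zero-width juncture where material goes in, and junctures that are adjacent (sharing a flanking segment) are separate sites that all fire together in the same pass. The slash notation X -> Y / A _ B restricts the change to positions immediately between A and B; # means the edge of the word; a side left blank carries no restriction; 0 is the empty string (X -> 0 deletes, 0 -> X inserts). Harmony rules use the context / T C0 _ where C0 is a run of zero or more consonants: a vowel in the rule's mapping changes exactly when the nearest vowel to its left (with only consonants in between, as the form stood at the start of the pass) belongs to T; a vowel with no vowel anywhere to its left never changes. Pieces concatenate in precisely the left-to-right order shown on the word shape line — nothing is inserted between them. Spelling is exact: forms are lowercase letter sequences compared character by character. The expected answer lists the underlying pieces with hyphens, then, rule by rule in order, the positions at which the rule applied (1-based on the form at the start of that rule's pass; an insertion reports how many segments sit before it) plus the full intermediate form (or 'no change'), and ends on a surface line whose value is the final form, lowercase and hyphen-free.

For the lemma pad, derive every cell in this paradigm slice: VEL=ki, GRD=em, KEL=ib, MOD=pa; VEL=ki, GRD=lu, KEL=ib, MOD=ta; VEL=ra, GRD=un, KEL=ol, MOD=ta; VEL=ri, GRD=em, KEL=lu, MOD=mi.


cell VEL=ki, GRD=em, KEL=ib, MOD=pa:
underlying: pad-ub-uv-z-is
1. 0 -> i / C _ C: inserts after position(s) 7: padubuvizis
2. o -> e, u -> i / F C0 _: no change
3. k -> g, p -> b, s -> z, t -> d / V _ V: no change
surface: padubuvizis

cell VEL=ki, GRD=lu, KEL=ib, MOD=ta:
underlying: pad-ub-uv-rob-at
1. 0 -> i / C _ C: inserts after position(s) 7: padubuvirobat
2. o -> e, u -> i / F C0 _: fires at position(s) 10: padubuvirebat
3. k -> g, p -> b, s -> z, t -> d / V _ V: no change
surface: padubuvirebat

cell VEL=ra, GRD=un, KEL=ol, MOD=ta:
underlying: pad-z-pi-se-at
1. 0 -> i / C _ C: inserts after position(s) 3, 4: padizipiseat
2. o -> e, u -> i / F C0 _: no change
3. k -> g, p -> b, s -> z, t -> d / V _ V: fires at position(s) 7, 9: padizibizeat
surface: padizibizeat

cell VEL=ri, GRD=em, KEL=lu, MOD=mi:
underlying: pad-po-d-z-ege
1. 0 -> i / C _ C: inserts after position(s) 3, 6: padipodizege
2. o -> e, u -> i / F C0 _: fires at position(s) 6: padipedizege
3. k -> g, p -> b, s -> z, t -> d / V _ V: fires at position(s) 5: padibedizege
surface: padibedizege


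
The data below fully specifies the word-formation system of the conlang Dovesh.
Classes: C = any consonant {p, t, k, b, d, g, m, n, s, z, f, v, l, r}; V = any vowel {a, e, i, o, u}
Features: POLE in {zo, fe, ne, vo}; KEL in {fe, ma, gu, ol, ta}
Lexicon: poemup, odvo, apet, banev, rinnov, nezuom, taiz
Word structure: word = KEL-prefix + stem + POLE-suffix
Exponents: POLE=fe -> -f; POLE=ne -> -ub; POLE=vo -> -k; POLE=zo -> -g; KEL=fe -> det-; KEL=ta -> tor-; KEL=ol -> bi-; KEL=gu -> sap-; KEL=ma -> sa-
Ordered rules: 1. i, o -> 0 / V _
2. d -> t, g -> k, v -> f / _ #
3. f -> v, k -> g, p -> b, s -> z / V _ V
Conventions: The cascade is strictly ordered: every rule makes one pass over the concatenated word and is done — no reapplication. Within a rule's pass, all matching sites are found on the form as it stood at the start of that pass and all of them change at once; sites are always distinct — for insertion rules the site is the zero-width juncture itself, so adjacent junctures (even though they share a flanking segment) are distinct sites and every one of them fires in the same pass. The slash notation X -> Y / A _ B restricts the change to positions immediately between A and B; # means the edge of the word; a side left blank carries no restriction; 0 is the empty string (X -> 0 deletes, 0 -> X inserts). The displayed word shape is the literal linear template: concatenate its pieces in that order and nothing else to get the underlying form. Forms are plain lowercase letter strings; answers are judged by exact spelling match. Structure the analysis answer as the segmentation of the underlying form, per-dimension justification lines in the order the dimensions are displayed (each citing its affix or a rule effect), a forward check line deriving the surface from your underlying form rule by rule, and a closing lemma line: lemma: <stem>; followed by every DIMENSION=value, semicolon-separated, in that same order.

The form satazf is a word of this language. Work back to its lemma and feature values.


underlying: sa-taiz-f
POLE=fe - signalled by the affix -f
KEL=ma - signalled by the affix sa-
check: sataizf -> satazf -> satazf -> satazf
lemma: taiz; POLE=fe; KEL=ma


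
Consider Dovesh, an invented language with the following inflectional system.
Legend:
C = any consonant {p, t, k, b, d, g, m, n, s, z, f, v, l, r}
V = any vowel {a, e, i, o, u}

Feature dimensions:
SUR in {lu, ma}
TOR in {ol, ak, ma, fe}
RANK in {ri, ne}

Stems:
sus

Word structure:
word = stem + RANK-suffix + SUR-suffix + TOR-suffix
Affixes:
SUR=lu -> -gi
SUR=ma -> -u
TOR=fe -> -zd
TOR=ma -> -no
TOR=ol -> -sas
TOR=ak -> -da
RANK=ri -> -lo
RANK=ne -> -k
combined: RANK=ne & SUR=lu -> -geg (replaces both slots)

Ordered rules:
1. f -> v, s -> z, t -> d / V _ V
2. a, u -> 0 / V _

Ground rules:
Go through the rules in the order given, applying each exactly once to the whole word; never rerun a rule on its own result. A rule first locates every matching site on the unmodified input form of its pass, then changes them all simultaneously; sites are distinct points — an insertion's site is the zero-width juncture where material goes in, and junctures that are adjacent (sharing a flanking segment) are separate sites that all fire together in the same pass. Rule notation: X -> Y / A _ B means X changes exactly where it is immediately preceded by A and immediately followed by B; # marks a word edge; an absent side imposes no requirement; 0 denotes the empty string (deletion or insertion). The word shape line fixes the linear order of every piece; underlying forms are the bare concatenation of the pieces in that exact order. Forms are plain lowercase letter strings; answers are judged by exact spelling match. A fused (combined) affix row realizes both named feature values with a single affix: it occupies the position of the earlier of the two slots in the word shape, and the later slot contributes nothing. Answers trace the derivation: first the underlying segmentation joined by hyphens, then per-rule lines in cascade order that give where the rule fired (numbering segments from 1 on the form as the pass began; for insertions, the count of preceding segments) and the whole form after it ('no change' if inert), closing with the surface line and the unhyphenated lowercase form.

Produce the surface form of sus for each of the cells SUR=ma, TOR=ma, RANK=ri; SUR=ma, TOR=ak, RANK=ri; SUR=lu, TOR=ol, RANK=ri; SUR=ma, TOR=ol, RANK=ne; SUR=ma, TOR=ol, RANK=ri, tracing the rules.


cell SUR=ma, TOR=ma, RANK=ri:
underlying: sus-lo-u-no
1. f -> v, s -> z, t -> d / V _ V: no change
2. a, u -> 0 / V _: fires at position(s) 6: suslono
surface: suslono

cell SUR=ma, TOR=ak, RANK=ri:
underlying: sus-lo-u-da
1. f -> v, s -> z, t -> d / V _ V: no change
2. a, u -> 0 / V _: fires at position(s) 6: susloda
surface: susloda

cell SUR=lu, TOR=ol, RANK=ri:
underlying: sus-lo-gi-sas
1. f -> v, s -> z, t -> d / V _ V: fires at position(s) 8: suslogizas
2. a, u -> 0 / V _: no change
surface: suslogizas

cell SUR=ma, TOR=ol, RANK=ne:
underlying: sus-k-u-sas
1. f -> v, s -> z, t -> d / V _ V: fires at position(s) 6: suskuzas
2. a, u -> 0 / V _: no change
surface: suskuzas

cell SUR=ma, TOR=ol, RANK=ri:
underlying: sus-lo-u-sas
1. f -> v, s -> z, t -> d / V _ V: fires at position(s) 7: suslouzas
2. a, u -> 0 / V _: fires at position(s) 6: suslozas
surface: suslozas


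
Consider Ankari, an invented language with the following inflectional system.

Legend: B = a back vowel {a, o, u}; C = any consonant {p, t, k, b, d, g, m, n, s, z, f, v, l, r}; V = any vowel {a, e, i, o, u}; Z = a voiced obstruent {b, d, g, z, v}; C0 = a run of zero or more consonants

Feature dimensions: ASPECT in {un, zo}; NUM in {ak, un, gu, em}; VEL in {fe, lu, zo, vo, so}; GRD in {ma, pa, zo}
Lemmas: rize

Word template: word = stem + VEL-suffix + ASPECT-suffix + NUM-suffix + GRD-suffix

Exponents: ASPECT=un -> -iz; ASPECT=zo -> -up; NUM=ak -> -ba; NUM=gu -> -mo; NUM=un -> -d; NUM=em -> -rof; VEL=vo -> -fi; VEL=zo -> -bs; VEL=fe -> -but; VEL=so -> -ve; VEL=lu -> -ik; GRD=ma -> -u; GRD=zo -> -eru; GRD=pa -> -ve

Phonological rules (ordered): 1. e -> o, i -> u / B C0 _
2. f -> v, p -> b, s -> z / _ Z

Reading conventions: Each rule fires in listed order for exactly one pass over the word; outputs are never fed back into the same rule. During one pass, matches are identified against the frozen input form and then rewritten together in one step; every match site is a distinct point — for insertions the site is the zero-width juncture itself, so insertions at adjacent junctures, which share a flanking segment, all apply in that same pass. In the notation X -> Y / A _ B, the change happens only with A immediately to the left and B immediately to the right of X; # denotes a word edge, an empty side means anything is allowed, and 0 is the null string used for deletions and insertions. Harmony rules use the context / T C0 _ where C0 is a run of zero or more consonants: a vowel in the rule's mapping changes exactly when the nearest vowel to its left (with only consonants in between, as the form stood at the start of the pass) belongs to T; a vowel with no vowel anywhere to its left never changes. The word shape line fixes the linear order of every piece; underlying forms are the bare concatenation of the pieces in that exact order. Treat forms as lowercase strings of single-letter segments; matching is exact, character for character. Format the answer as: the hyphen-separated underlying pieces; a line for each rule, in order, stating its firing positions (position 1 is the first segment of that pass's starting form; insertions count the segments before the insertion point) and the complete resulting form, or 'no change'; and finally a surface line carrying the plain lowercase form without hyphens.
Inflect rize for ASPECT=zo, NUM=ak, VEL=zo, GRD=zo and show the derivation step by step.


underlying: rize-bs-up-ba-eru
1. e -> o, i -> u / B C0 _: fires at position(s) 11: rizebsupbaoru
2. f -> v, p -> b, s -> z / _ Z: fires at position(s) 8: rizebsubbaoru
surface: rizebsubbaoru


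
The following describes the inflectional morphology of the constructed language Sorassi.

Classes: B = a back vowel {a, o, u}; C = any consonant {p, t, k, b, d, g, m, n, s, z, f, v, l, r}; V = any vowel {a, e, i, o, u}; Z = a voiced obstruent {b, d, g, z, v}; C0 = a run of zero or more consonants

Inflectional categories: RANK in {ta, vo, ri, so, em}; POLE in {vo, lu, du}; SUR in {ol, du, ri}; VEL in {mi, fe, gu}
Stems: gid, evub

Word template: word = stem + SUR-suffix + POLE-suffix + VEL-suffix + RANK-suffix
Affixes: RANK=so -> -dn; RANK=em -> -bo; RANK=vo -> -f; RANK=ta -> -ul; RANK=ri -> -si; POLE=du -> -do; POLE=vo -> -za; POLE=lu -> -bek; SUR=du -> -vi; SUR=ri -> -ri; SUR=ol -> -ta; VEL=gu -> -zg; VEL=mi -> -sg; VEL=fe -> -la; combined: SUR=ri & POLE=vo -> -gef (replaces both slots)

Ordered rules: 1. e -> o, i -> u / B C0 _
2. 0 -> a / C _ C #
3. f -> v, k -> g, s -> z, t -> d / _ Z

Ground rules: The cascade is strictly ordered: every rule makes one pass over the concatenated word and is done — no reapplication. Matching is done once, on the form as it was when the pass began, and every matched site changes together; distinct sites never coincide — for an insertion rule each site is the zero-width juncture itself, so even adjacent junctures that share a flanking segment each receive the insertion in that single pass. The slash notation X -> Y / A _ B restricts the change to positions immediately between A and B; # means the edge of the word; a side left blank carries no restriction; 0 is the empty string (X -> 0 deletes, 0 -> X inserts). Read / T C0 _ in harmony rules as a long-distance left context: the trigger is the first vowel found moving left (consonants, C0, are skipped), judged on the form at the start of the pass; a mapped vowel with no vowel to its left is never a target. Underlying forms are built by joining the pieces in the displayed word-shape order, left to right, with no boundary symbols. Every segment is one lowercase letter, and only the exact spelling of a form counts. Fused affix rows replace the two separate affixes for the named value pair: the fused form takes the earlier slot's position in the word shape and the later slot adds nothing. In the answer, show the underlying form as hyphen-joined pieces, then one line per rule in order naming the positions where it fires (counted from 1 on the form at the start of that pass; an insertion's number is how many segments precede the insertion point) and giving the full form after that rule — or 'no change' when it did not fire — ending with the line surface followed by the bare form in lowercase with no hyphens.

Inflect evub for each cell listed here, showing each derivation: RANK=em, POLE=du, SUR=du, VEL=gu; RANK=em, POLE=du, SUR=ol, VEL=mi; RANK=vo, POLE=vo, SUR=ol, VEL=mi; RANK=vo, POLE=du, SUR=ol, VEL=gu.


cell RANK=em, POLE=du, SUR=du, VEL=gu:
underlying: evub-vi-do-zg-bo
1. e -> o, i -> u / B C0 _: fires at position(s) 6: evubvudozgbo
2. 0 -> a / C _ C #: no change
3. f -> v, k -> g, s -> z, t -> d / _ Z: no change
surface: evubvudozgbo

cell RANK=em, POLE=du, SUR=ol, VEL=mi:
underlying: evub-ta-do-sg-bo
1. e -> o, i -> u / B C0 _: no change
2. 0 -> a / C _ C #: no change
3. f -> v, k -> g, s -> z, t -> d / _ Z: fires at position(s) 9: evubtadozgbo
surface: evubtadozgbo

cell RANK=vo, POLE=vo, SUR=ol, VEL=mi:
underlying: evub-ta-za-sg-f
1. e -> o, i -> u / B C0 _: no change
2. 0 -> a / C _ C #: inserts after position(s) 10: evubtazasgaf
3. f -> v, k -> g, s -> z, t -> d / _ Z: fires at position(s) 9: evubtazazgaf
surface: evubtazazgaf

cell RANK=vo, POLE=du, SUR=ol, VEL=gu:
underlying: evub-ta-do-zg-f
1. e -> o, i -> u / B C0 _: no change
2. 0 -> a / C _ C #: inserts after position(s) 10: evubtadozgaf
3. f -> v, k -> g, s -> z, t -> d / _ Z: no change
surface: evubtadozgaf


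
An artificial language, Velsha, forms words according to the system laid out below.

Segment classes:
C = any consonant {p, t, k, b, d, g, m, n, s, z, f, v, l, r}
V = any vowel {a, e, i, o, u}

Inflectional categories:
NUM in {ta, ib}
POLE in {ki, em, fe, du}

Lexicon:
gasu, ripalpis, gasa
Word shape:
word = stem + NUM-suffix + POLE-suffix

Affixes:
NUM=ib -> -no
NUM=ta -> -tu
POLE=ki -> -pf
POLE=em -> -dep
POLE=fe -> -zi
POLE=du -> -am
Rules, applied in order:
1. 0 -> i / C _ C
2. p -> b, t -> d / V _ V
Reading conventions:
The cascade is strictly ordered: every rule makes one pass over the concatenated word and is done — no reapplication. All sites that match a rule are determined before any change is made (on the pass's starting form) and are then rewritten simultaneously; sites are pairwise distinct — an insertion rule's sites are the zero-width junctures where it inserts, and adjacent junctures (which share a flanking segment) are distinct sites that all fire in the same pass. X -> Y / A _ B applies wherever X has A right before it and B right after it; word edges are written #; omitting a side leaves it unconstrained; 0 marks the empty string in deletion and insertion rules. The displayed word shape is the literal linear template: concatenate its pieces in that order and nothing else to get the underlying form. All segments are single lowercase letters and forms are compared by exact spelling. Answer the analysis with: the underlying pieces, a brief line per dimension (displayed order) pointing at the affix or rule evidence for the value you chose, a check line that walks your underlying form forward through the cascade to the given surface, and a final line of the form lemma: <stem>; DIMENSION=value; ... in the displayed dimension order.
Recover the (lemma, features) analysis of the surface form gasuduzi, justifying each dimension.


underlying: gasu-tu-zi
NUM=ta - signalled by the affix -tu
POLE=fe - signalled by the affix -zi
check: gasutuzi -> gasutuzi -> gasuduzi
lemma: gasu; NUM=ta; POLE=fe


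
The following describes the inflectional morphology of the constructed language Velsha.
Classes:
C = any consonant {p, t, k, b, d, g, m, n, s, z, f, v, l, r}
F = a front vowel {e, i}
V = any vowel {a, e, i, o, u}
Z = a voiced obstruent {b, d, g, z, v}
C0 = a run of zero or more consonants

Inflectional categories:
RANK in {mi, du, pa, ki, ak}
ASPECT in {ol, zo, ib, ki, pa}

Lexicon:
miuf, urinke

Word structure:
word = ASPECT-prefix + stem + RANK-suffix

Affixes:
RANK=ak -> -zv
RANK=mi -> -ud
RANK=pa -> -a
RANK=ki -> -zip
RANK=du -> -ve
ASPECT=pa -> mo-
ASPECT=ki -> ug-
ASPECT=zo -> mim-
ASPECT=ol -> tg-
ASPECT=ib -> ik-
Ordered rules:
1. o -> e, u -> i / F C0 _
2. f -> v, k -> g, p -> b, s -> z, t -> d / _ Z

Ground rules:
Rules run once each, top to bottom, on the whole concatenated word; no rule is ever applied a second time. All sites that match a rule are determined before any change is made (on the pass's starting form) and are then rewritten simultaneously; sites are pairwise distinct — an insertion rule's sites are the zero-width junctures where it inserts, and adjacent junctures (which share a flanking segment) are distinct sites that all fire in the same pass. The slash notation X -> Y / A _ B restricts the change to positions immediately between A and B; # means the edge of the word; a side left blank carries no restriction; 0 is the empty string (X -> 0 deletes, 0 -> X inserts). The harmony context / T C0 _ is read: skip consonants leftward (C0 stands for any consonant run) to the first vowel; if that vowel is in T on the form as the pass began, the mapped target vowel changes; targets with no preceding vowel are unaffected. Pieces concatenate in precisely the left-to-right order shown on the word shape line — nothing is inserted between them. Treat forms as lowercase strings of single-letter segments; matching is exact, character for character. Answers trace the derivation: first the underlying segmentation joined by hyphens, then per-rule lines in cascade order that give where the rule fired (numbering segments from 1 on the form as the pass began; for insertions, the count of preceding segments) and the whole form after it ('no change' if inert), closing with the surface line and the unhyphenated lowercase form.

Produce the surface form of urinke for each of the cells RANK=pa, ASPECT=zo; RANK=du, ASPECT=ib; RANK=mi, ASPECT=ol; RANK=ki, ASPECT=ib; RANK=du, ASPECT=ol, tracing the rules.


cell RANK=pa, ASPECT=zo:
underlying: mim-urinke-a
1. o -> e, u -> i / F C0 _: fires at position(s) 4: mimirinkea
2. f -> v, k -> g, p -> b, s -> z, t -> d / _ Z: no change
surface: mimirinkea

cell RANK=du, ASPECT=ib:
underlying: ik-urinke-ve
1. o -> e, u -> i / F C0 _: fires at position(s) 3: ikirinkeve
2. f -> v, k -> g, p -> b, s -> z, t -> d / _ Z: no change
surface: ikirinkeve

cell RANK=mi, ASPECT=ol:
underlying: tg-urinke-ud
1. o -> e, u -> i / F C0 _: fires at position(s) 9: tgurinkeid
2. f -> v, k -> g, p -> b, s -> z, t -> d / _ Z: fires at position(s) 1: dgurinkeid
surface: dgurinkeid

cell RANK=ki, ASPECT=ib:
underlying: ik-urinke-zip
1. o -> e, u -> i / F C0 _: fires at position(s) 3: ikirinkezip
2. f -> v, k -> g, p -> b, s -> z, t -> d / _ Z: no change
surface: ikirinkezip

cell RANK=du, ASPECT=ol:
underlying: tg-urinke-ve
1. o -> e, u -> i / F C0 _: no change
2. f -> v, k -> g, p -> b, s -> z, t -> d / _ Z: fires at position(s) 1: dgurinkeve
surface: dgurinkeve
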